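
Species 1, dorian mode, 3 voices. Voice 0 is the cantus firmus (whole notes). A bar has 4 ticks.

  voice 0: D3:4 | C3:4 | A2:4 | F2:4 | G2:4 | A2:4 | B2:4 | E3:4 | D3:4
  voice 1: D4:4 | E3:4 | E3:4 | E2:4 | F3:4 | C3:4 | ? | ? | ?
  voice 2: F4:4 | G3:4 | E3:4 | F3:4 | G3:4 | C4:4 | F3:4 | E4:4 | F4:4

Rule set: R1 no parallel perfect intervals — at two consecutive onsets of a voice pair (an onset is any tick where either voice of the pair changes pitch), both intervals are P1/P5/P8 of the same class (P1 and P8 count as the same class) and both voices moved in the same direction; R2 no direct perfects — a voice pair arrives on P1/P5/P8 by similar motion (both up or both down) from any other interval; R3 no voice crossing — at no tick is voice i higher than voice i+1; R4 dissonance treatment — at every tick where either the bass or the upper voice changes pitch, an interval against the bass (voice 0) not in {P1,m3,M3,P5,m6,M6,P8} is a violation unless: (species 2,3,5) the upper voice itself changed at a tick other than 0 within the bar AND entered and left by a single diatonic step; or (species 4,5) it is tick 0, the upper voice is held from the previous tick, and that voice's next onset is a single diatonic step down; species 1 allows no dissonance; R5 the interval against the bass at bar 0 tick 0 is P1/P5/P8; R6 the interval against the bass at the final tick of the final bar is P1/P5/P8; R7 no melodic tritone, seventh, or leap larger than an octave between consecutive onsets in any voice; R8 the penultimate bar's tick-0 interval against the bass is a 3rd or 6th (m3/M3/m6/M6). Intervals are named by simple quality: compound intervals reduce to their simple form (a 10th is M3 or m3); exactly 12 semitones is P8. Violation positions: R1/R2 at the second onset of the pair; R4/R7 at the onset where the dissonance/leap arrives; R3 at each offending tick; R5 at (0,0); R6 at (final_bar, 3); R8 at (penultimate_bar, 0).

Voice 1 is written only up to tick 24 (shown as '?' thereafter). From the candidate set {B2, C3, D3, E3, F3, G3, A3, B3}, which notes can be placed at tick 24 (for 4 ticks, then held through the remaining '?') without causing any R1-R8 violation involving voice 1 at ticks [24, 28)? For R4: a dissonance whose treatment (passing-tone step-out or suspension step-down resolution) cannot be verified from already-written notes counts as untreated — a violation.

{B2, D3}

B2: legal
C3: violates R4
D3: legal
E3: violates R4
F3: violates R4
G3: violates R3
A3: violates R3,R4
B3: violates R2,R3,R7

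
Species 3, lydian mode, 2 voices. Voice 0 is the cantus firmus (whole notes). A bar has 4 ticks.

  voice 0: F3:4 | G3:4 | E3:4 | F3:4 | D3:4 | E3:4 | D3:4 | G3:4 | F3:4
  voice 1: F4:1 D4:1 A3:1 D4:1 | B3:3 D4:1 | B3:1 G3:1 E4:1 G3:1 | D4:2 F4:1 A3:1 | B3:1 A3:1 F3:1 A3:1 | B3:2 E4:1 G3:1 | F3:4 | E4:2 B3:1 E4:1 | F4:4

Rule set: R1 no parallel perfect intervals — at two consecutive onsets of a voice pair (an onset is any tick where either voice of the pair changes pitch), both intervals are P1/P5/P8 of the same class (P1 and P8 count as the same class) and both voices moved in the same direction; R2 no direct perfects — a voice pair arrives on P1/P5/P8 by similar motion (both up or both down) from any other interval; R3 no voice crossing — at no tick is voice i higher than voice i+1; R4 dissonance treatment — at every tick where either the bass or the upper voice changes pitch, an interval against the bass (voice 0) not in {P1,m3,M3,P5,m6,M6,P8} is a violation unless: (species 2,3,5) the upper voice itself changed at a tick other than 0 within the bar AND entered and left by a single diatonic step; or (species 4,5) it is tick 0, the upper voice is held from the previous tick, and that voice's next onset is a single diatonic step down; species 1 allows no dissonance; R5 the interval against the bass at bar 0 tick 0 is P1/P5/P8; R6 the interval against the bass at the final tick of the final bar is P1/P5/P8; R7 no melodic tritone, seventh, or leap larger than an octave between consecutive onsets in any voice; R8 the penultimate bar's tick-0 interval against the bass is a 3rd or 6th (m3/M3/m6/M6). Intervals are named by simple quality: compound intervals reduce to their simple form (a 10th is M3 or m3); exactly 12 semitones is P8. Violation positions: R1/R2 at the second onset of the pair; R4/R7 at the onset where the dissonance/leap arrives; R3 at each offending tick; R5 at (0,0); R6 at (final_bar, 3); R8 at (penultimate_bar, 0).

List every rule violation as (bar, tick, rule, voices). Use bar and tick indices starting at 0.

bar 0: v0=F3 v1=F4 downbeat P8
bar 1: v0=G3 v1=B3 downbeat M3
bar 2: v0=E3 v1=B3 downbeat P5
bar 3: v0=F3 v1=D4 downbeat M6
bar 4: v0=D3 v1=B3 downbeat M6
bar 5: v0=E3 v1=B3 downbeat P5
bar 6: v0=D3 v1=F3 downbeat m3
bar 7: v0=G3 v1=E4 downbeat M6
bar 8: v0=F3 v1=F4 downbeat P8
  -> R1 @ bar 2 tick 0 v(0, 1): G3/D4 P5 -> E3/B3 P5 similar
  -> R1 @ bar 5 tick 0 v(0, 1): D3/A3 P5 -> E3/B3 P5 similar
  -> R7 @ bar 7 tick 0 v(1,): F3->E4 leap 11st

(2, 0, R1, (0, 1))
(5, 0, R1, (0, 1))
(7, 0, R7, (1,))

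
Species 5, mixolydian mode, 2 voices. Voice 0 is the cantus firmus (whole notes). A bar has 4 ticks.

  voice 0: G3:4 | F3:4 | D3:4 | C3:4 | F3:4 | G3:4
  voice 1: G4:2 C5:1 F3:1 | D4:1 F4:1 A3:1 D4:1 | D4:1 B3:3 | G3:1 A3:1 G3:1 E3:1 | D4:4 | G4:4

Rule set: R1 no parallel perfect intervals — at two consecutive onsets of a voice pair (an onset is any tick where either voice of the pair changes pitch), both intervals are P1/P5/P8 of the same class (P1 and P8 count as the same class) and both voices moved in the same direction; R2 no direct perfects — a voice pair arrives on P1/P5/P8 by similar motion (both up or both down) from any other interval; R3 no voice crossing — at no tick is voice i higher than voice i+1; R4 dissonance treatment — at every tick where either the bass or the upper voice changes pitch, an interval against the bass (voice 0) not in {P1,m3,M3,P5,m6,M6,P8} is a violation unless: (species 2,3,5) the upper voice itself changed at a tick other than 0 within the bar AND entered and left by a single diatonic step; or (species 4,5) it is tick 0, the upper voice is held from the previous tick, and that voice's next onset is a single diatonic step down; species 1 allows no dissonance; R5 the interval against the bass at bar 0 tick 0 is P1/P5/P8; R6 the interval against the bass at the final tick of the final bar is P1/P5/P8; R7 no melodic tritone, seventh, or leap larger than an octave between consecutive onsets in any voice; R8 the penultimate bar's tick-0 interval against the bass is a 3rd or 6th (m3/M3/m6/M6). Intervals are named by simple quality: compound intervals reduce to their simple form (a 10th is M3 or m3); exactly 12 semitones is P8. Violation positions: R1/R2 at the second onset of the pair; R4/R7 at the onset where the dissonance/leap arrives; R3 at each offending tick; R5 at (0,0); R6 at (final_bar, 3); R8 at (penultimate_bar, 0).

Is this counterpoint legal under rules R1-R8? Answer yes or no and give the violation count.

No (7 violations)

bar 0: v0=G3 v1=G4 (P8)
bar 1: v0=F3 v1=D4 (M6)
bar 2: v0=D3 v1=D4 (P8)
bar 3: v0=C3 v1=G3 (P5)
bar 4: v0=F3 v1=D4 (M6)
bar 5: v0=G3 v1=G4 (P8)
  R4 @ bar0.2: G3/C5 P4 untreated
  R3 @ bar0.3: G3 above F3
  R4 @ bar0.3: G3/F3 M2 untreated
  R7 @ bar0.3: C5->F3 leap 19st
  R2 @ bar3.0: D3/B3 M6 -> C3/G3 P5 similar
  R7 @ bar4.0: E3->D4 leap 10st
  R2 @ bar5.0: F3/D4 M6 -> G3/G4 P8 similar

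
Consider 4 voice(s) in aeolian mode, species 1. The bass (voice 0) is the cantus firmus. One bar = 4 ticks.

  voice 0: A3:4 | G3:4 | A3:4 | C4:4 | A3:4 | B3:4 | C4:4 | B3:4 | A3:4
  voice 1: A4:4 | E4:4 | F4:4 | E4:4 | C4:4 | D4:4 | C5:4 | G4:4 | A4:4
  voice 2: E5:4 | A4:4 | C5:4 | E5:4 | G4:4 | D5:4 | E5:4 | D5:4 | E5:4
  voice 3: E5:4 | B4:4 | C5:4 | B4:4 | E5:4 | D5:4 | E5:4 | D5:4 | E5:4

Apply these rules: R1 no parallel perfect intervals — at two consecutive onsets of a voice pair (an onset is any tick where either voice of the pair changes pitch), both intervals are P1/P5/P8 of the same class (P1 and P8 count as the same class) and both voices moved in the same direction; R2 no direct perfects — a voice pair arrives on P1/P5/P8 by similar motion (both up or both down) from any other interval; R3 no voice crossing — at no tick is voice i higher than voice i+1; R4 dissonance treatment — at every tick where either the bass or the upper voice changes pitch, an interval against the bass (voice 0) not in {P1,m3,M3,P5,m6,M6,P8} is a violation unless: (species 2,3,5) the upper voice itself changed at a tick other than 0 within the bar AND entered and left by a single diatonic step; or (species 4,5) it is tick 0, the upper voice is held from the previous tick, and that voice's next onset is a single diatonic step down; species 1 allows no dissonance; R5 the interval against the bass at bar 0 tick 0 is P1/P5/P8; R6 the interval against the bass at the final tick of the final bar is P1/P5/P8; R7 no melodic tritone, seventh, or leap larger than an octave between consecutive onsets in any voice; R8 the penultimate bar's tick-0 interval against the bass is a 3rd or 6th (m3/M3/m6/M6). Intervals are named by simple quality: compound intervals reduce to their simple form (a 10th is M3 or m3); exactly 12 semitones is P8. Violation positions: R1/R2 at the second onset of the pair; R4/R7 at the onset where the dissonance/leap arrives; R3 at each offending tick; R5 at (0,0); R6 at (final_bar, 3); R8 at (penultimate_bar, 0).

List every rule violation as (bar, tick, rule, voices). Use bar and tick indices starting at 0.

(1, 0, R1, (1, 3))
(1, 0, R4, (0, 2))
(2, 0, R1, (1, 3))
(2, 0, R2, (1, 2))
(2, 0, R2, (2, 3))
(3, 0, R1, (1, 3))
(3, 0, R3, (2, 3))
(3, 0, R4, (0, 3))
(3, 1, R3, (2, 3))
(3, 2, R3, (2, 3))
(3, 3, R3, (2, 3))
(4, 0, R2, (1, 2))
(4, 0, R4, (0, 2))
(5, 0, R2, (1, 2))
(6, 0, R1, (2, 3))
(6, 0, R2, (0, 1))
(6, 0, R7, (1,))
(7, 0, R1, (2, 3))
(7, 0, R2, (1, 2))
(7, 0, R2, (1, 3))
(8, 0, R1, (1, 2))
(8, 0, R1, (1, 3))
(8, 0, R1, (2, 3))

bar 0: v0=A3 v1=A4 v2=E5 v3=E5 downbeat P5
bar 1: v0=G3 v1=E4 v2=A4 v3=B4 downbeat M3
bar 2: v0=A3 v1=F4 v2=C5 v3=C5 downbeat m3
bar 3: v0=C4 v1=E4 v2=E5 v3=B4 downbeat M7
bar 4: v0=A3 v1=C4 v2=G4 v3=E5 downbeat P5
bar 5: v0=B3 v1=D4 v2=D5 v3=D5 downbeat m3
bar 6: v0=C4 v1=C5 v2=E5 v3=E5 downbeat M3
bar 7: v0=B3 v1=G4 v2=D5 v3=D5 downbeat m3
bar 8: v0=A3 v1=A4 v2=E5 v3=E5 downbeat P5
  -> R1 @ bar 1 tick 0 v(1, 3): A4/E5 P5 -> E4/B4 P5 similar
  -> R4 @ bar 1 tick 0 v(0, 2): G3/A4 M2 untreated
  -> R1 @ bar 2 tick 0 v(1, 3): E4/B4 P5 -> F4/C5 P5 similar
  -> R2 @ bar 2 tick 0 v(1, 2): E4/A4 P4 -> F4/C5 P5 similar
  -> R2 @ bar 2 tick 0 v(2, 3): A4/B4 M2 -> C5/C5 P1 similar
  -> R1 @ bar 3 tick 0 v(1, 3): F4/C5 P5 -> E4/B4 P5 similar
  -> R3 @ bar 3 tick 0 v(2, 3): E5 above B4
  -> R4 @ bar 3 tick 0 v(0, 3): C4/B4 M7 untreated
  -> R3 @ bar 3 tick 1 v(2, 3): E5 above B4
  -> R3 @ bar 3 tick 2 v(2, 3): E5 above B4
  -> R3 @ bar 3 tick 3 v(2, 3): E5 above B4
  -> R2 @ bar 4 tick 0 v(1, 2): E4/E5 P8 -> C4/G4 P5 similar
  -> R4 @ bar 4 tick 0 v(0, 2): A3/G4 m7 untreated
  -> R2 @ bar 5 tick 0 v(1, 2): C4/G4 P5 -> D4/D5 P8 similar
  -> R1 @ bar 6 tick 0 v(2, 3): D5/D5 P1 -> E5/E5 P1 similar
  -> R2 @ bar 6 tick 0 v(0, 1): B3/D4 m3 -> C4/C5 P8 similar
  -> R7 @ bar 6 tick 0 v(1,): D4->C5 leap 10st
  -> R1 @ bar 7 tick 0 v(2, 3): E5/E5 P1 -> D5/D5 P1 similar
  -> R2 @ bar 7 tick 0 v(1, 2): C5/E5 M3 -> G4/D5 P5 similar
  -> R2 @ bar 7 tick 0 v(1, 3): C5/E5 M3 -> G4/D5 P5 similar
  -> R1 @ bar 8 tick 0 v(1, 2): G4/D5 P5 -> A4/E5 P5 similar
  -> R1 @ bar 8 tick 0 v(1, 3): G4/D5 P5 -> A4/E5 P5 similar
  -> R1 @ bar 8 tick 0 v(2, 3): D5/D5 P1 -> E5/E5 P1 similar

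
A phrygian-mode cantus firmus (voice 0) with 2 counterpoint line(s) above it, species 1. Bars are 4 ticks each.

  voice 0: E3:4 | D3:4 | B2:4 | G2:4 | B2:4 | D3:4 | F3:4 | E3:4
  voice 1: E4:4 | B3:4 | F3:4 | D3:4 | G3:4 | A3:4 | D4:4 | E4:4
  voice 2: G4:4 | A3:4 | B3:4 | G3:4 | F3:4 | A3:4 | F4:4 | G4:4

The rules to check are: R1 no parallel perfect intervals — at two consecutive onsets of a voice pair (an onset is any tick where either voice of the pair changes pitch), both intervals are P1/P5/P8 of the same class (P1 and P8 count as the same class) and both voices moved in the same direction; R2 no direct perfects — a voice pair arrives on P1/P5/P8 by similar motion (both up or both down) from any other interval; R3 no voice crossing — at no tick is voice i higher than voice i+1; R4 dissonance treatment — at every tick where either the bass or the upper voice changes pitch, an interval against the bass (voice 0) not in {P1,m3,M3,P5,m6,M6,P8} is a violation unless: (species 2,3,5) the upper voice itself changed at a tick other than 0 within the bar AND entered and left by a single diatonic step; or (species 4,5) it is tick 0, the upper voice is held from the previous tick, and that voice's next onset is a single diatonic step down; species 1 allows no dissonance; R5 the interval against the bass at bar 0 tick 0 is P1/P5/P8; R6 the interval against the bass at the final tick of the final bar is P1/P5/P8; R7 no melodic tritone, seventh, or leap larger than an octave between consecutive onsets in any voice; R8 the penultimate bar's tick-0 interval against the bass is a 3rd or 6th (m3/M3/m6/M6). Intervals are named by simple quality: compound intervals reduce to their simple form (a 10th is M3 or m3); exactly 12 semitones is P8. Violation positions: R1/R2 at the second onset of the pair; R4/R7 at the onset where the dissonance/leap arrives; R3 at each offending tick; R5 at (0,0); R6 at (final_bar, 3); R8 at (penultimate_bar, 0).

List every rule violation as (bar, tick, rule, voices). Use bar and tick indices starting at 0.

(0, 0, R5, (0, 2))
(1, 0, R2, (0, 2))
(1, 0, R3, (1, 2))
(1, 0, R7, (2,))
(1, 1, R3, (1, 2))
(1, 2, R3, (1, 2))
(1, 3, R3, (1, 2))
(2, 0, R4, (0, 1))
(2, 0, R7, (1,))
(3, 0, R1, (0, 2))
(3, 0, R2, (0, 1))
(4, 0, R3, (1, 2))
(4, 0, R4, (0, 2))
(4, 1, R3, (1, 2))
(4, 2, R3, (1, 2))
(4, 3, R3, (1, 2))
(5, 0, R2, (0, 1))
(5, 0, R2, (0, 2))
(5, 0, R2, (1, 2))
(6, 0, R2, (0, 2))
(6, 0, R8, (0, 2))
(7, 3, R6, (0, 2))

bar 0: v0=E3 v1=E4 v2=G4 downbeat m3
bar 1: v0=D3 v1=B3 v2=A3 downbeat P5
bar 2: v0=B2 v1=F3 v2=B3 downbeat P8
bar 3: v0=G2 v1=D3 v2=G3 downbeat P8
bar 4: v0=B2 v1=G3 v2=F3 downbeat TT
bar 5: v0=D3 v1=A3 v2=A3 downbeat P5
bar 6: v0=F3 v1=D4 v2=F4 downbeat P8
bar 7: v0=E3 v1=E4 v2=G4 downbeat m3
  -> R5 @ bar 0 tick 0 v(0, 2): opens on m3
  -> R2 @ bar 1 tick 0 v(0, 2): E3/G4 m3 -> D3/A3 P5 similar
  -> R3 @ bar 1 tick 0 v(1, 2): B3 above A3
  -> R7 @ bar 1 tick 0 v(2,): G4->A3 leap 10st
  -> R3 @ bar 1 tick 1 v(1, 2): B3 above A3
  -> R3 @ bar 1 tick 2 v(1, 2): B3 above A3
  -> R3 @ bar 1 tick 3 v(1, 2): B3 above A3
  -> R4 @ bar 2 tick 0 v(0, 1): B2/F3 TT untreated
  -> R7 @ bar 2 tick 0 v(1,): B3->F3 leap 6st
  -> R1 @ bar 3 tick 0 v(0, 2): B2/B3 P8 -> G2/G3 P8 similar
  -> R2 @ bar 3 tick 0 v(0, 1): B2/F3 TT -> G2/D3 P5 similar
  -> R3 @ bar 4 tick 0 v(1, 2): G3 above F3
  -> R4 @ bar 4 tick 0 v(0, 2): B2/F3 TT untreated
  -> R3 @ bar 4 tick 1 v(1, 2): G3 above F3
  -> R3 @ bar 4 tick 2 v(1, 2): G3 above F3
  -> R3 @ bar 4 tick 3 v(1, 2): G3 above F3
  -> R2 @ bar 5 tick 0 v(0, 1): B2/G3 m6 -> D3/A3 P5 similar
  -> R2 @ bar 5 tick 0 v(0, 2): B2/F3 TT -> D3/A3 P5 similar
  -> R2 @ bar 5 tick 0 v(1, 2): G3/F3 M2 -> A3/A3 P1 similar
  -> R2 @ bar 6 tick 0 v(0, 2): D3/A3 P5 -> F3/F4 P8 similar
  -> R8 @ bar 6 tick 0 v(0, 2): penult P8 not 3rd/6th
  -> R6 @ bar 7 tick 3 v(0, 2): closes on m3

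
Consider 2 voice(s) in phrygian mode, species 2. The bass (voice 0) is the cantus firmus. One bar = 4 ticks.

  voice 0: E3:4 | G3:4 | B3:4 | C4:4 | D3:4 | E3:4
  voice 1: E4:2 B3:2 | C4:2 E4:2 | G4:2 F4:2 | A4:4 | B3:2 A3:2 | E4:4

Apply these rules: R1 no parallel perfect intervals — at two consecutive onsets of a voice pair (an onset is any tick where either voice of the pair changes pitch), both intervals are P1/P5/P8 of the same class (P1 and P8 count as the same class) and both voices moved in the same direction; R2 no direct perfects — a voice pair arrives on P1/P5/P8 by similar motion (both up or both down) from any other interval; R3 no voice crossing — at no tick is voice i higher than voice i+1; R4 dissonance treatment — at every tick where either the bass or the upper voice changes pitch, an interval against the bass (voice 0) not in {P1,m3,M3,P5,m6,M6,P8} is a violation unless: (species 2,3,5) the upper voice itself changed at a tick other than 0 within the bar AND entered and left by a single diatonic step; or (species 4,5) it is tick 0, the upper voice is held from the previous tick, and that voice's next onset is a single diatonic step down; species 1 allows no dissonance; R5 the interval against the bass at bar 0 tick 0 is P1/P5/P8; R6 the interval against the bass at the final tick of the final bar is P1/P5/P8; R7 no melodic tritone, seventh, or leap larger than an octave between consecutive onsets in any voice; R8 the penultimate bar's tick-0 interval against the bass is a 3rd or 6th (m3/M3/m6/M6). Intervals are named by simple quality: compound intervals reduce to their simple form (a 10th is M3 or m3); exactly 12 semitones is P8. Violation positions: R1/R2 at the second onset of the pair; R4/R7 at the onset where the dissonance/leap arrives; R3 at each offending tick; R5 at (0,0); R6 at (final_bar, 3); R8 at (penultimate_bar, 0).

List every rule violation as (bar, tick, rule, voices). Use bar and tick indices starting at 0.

(1, 0, R4, (0, 1))
(2, 2, R4, (0, 1))
(4, 0, R7, (0,))
(4, 0, R7, (1,))
(5, 0, R2, (0, 1))

bar 0: v0=E3 v1=E4 downbeat P8
bar 1: v0=G3 v1=C4 downbeat P4
bar 2: v0=B3 v1=G4 downbeat m6
bar 3: v0=C4 v1=A4 downbeat M6
bar 4: v0=D3 v1=B3 downbeat M6
bar 5: v0=E3 v1=E4 downbeat P8
  -> R4 @ bar 1 tick 0 v(0, 1): G3/C4 P4 untreated
  -> R4 @ bar 2 tick 2 v(0, 1): B3/F4 TT untreated
  -> R7 @ bar 4 tick 0 v(0,): C4->D3 leap 10st
  -> R7 @ bar 4 tick 0 v(1,): A4->B3 leap 10st
  -> R2 @ bar 5 tick 0 v(0, 1): D3/A3 P5 -> E3/E4 P8 similar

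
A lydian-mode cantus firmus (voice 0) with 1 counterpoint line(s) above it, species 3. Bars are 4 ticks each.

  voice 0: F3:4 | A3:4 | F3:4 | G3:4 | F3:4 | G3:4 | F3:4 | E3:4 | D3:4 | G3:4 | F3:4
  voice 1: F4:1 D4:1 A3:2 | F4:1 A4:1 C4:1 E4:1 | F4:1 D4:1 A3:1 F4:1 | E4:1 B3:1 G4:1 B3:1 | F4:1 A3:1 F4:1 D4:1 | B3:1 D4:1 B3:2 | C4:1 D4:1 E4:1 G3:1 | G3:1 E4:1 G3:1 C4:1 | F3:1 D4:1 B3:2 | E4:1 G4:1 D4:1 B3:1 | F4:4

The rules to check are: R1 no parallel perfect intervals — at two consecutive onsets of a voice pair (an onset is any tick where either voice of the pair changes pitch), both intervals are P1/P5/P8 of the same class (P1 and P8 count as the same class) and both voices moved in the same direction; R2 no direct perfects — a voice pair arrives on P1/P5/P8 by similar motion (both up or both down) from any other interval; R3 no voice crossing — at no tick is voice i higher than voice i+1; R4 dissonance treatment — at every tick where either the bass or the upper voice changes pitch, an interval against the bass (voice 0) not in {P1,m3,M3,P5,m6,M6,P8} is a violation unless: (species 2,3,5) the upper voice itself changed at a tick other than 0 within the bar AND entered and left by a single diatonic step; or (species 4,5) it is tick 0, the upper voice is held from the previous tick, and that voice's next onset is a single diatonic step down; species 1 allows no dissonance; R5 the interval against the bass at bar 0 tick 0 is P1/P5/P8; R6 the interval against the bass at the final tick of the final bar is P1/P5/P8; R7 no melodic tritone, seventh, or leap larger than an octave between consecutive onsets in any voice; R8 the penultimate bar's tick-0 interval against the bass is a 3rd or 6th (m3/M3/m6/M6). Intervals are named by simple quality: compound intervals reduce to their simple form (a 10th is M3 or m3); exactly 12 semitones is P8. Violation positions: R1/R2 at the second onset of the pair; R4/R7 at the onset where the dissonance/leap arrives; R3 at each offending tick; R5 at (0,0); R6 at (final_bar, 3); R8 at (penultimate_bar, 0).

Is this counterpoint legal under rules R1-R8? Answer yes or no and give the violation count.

No (4 violations)

bar 0: v0=F3 v1=F4 (P8)
bar 1: v0=A3 v1=F4 (m6)
bar 2: v0=F3 v1=F4 (P8)
bar 3: v0=G3 v1=E4 (M6)
bar 4: v0=F3 v1=F4 (P8)
bar 5: v0=G3 v1=B3 (M3)
bar 6: v0=F3 v1=C4 (P5)
bar 7: v0=E3 v1=G3 (m3)
bar 8: v0=D3 v1=F3 (m3)
bar 9: v0=G3 v1=E4 (M6)
bar 10: v0=F3 v1=F4 (P8)
  R7 @ bar4.0: B3->F4 leap 6st
  R4 @ bar6.2: F3/E4 M7 untreated
  R4 @ bar6.3: F3/G3 M2 untreated
  R7 @ bar10.0: B3->F4 leap 6st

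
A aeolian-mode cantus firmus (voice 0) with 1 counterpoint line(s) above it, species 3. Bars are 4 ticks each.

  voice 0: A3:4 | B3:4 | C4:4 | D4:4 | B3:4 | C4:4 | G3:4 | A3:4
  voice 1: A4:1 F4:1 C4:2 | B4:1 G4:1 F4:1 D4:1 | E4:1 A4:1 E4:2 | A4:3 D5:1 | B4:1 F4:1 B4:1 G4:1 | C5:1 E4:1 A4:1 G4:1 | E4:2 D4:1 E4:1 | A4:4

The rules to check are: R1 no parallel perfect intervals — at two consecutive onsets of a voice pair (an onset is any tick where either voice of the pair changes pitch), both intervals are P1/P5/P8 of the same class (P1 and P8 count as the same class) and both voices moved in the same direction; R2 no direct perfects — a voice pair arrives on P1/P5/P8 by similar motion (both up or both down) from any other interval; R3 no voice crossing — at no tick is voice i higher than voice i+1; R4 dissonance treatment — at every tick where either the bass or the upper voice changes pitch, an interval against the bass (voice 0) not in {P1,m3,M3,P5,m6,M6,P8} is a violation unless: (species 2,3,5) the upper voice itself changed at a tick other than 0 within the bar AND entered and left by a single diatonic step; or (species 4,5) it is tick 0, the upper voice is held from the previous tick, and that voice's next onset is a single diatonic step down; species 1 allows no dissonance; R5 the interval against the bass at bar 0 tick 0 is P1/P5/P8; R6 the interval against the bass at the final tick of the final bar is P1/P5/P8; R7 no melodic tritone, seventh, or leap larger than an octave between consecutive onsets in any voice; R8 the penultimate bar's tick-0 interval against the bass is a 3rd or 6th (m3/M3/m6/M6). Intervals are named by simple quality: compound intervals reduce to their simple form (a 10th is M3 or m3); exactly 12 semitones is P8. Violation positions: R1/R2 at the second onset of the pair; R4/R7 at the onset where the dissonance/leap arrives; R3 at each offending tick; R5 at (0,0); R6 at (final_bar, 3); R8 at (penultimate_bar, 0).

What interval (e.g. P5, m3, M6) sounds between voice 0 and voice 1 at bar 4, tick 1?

voice 0=B3 voice 1=F4 -> TT

TT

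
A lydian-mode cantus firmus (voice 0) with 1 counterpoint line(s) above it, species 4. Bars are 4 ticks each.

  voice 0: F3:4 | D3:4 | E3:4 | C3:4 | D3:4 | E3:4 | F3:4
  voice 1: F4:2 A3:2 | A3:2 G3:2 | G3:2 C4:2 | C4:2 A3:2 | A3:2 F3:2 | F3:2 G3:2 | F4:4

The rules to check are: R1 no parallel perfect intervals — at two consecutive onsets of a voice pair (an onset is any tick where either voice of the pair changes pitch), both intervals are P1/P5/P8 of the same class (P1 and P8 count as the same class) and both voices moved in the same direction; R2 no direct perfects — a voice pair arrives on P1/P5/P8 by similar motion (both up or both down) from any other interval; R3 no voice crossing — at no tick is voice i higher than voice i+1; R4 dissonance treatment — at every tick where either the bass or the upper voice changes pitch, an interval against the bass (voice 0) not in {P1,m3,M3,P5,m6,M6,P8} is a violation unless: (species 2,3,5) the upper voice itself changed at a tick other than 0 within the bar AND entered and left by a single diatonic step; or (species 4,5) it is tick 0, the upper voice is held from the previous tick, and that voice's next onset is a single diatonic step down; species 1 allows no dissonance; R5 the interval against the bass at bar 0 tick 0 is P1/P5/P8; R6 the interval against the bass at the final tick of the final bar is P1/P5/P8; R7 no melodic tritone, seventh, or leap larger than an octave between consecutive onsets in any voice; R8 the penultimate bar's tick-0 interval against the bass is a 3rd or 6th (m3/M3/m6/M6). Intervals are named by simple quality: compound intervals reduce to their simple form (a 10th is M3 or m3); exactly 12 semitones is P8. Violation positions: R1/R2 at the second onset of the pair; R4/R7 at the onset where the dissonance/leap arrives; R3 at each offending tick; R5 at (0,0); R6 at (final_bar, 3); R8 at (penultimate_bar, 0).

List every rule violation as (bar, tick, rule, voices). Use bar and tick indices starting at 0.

(1, 2, R4, (0, 1))
(5, 0, R4, (0, 1))
(5, 0, R8, (0, 1))
(6, 0, R2, (0, 1))
(6, 0, R7, (1,))

bar 0: v0=F3 v1=F4 downbeat P8
bar 1: v0=D3 v1=A3 downbeat P5
bar 2: v0=E3 v1=G3 downbeat m3
bar 3: v0=C3 v1=C4 downbeat P8
bar 4: v0=D3 v1=A3 downbeat P5
bar 5: v0=E3 v1=F3 downbeat m2
bar 6: v0=F3 v1=F4 downbeat P8
  -> R4 @ bar 1 tick 2 v(0, 1): D3/G3 P4 untreated
  -> R4 @ bar 5 tick 0 v(0, 1): E3/F3 m2 untreated
  -> R8 @ bar 5 tick 0 v(0, 1): penult m2 not 3rd/6th
  -> R2 @ bar 6 tick 0 v(0, 1): E3/G3 m3 -> F3/F4 P8 similar
  -> R7 @ bar 6 tick 0 v(1,): G3->F4 leap 10st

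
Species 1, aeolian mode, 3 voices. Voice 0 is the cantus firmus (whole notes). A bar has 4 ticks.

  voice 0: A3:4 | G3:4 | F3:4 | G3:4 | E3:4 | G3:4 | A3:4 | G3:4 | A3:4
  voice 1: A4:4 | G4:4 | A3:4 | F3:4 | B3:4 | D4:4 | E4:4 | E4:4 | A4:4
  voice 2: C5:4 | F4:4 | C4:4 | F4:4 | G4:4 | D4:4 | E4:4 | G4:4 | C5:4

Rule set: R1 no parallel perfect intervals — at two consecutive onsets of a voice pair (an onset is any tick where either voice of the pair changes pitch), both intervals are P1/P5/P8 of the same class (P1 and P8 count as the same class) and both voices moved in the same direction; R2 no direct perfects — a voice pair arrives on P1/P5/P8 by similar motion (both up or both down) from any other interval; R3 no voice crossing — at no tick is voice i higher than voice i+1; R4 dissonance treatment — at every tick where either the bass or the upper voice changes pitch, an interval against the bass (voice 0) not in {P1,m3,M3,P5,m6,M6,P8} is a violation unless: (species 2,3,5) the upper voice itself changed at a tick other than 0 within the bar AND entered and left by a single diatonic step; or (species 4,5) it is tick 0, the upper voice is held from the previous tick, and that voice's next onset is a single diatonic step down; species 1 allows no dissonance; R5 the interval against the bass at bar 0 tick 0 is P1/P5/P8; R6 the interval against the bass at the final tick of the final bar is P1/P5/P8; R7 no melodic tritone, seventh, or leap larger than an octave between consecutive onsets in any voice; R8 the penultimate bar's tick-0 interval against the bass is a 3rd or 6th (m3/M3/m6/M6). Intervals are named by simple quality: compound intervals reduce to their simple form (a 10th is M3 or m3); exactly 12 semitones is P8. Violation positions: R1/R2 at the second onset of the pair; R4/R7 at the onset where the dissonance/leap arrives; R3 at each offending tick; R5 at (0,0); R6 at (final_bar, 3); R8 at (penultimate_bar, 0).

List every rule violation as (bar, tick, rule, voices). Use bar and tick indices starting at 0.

(0, 0, R5, (0, 2))
(1, 0, R1, (0, 1))
(1, 0, R3, (1, 2))
(1, 0, R4, (0, 2))
(1, 1, R3, (1, 2))
(1, 2, R3, (1, 2))
(1, 3, R3, (1, 2))
(2, 0, R2, (0, 2))
(2, 0, R7, (1,))
(3, 0, R3, (0, 1))
(3, 0, R4, (0, 1))
(3, 0, R4, (0, 2))
(3, 1, R3, (0, 1))
(3, 2, R3, (0, 1))
(3, 3, R3, (0, 1))
(4, 0, R7, (1,))
(5, 0, R1, (0, 1))
(6, 0, R1, (0, 1))
(6, 0, R1, (0, 2))
(6, 0, R1, (1, 2))
(7, 0, R8, (0, 2))
(8, 0, R2, (0, 1))
(8, 3, R6, (0, 2))

bar 0: v0=A3 v1=A4 v2=C5 downbeat m3
bar 1: v0=G3 v1=G4 v2=F4 downbeat m7
bar 2: v0=F3 v1=A3 v2=C4 downbeat P5
bar 3: v0=G3 v1=F3 v2=F4 downbeat m7
bar 4: v0=E3 v1=B3 v2=G4 downbeat m3
bar 5: v0=G3 v1=D4 v2=D4 downbeat P5
bar 6: v0=A3 v1=E4 v2=E4 downbeat P5
bar 7: v0=G3 v1=E4 v2=G4 downbeat P8
bar 8: v0=A3 v1=A4 v2=C5 downbeat m3
  -> R5 @ bar 0 tick 0 v(0, 2): opens on m3
  -> R1 @ bar 1 tick 0 v(0, 1): A3/A4 P8 -> G3/G4 P8 similar
  -> R3 @ bar 1 tick 0 v(1, 2): G4 above F4
  -> R4 @ bar 1 tick 0 v(0, 2): G3/F4 m7 untreated
  -> R3 @ bar 1 tick 1 v(1, 2): G4 above F4
  -> R3 @ bar 1 tick 2 v(1, 2): G4 above F4
  -> R3 @ bar 1 tick 3 v(1, 2): G4 above F4
  -> R2 @ bar 2 tick 0 v(0, 2): G3/F4 m7 -> F3/C4 P5 similar
  -> R7 @ bar 2 tick 0 v(1,): G4->A3 leap 10st
  -> R3 @ bar 3 tick 0 v(0, 1): G3 above F3
  -> R4 @ bar 3 tick 0 v(0, 1): G3/F3 M2 untreated
  -> R4 @ bar 3 tick 0 v(0, 2): G3/F4 m7 untreated
  -> R3 @ bar 3 tick 1 v(0, 1): G3 above F3
  -> R3 @ bar 3 tick 2 v(0, 1): G3 above F3
  -> R3 @ bar 3 tick 3 v(0, 1): G3 above F3
  -> R7 @ bar 4 tick 0 v(1,): F3->B3 leap 6st
  -> R1 @ bar 5 tick 0 v(0, 1): E3/B3 P5 -> G3/D4 P5 similar
  -> R1 @ bar 6 tick 0 v(0, 1): G3/D4 P5 -> A3/E4 P5 similar
  -> R1 @ bar 6 tick 0 v(0, 2): G3/D4 P5 -> A3/E4 P5 similar
  -> R1 @ bar 6 tick 0 v(1, 2): D4/D4 P1 -> E4/E4 P1 similar
  -> R8 @ bar 7 tick 0 v(0, 2): penult P8 not 3rd/6th
  -> R2 @ bar 8 tick 0 v(0, 1): G3/E4 M6 -> A3/A4 P8 similar
  -> R6 @ bar 8 tick 3 v(0, 2): closes on m3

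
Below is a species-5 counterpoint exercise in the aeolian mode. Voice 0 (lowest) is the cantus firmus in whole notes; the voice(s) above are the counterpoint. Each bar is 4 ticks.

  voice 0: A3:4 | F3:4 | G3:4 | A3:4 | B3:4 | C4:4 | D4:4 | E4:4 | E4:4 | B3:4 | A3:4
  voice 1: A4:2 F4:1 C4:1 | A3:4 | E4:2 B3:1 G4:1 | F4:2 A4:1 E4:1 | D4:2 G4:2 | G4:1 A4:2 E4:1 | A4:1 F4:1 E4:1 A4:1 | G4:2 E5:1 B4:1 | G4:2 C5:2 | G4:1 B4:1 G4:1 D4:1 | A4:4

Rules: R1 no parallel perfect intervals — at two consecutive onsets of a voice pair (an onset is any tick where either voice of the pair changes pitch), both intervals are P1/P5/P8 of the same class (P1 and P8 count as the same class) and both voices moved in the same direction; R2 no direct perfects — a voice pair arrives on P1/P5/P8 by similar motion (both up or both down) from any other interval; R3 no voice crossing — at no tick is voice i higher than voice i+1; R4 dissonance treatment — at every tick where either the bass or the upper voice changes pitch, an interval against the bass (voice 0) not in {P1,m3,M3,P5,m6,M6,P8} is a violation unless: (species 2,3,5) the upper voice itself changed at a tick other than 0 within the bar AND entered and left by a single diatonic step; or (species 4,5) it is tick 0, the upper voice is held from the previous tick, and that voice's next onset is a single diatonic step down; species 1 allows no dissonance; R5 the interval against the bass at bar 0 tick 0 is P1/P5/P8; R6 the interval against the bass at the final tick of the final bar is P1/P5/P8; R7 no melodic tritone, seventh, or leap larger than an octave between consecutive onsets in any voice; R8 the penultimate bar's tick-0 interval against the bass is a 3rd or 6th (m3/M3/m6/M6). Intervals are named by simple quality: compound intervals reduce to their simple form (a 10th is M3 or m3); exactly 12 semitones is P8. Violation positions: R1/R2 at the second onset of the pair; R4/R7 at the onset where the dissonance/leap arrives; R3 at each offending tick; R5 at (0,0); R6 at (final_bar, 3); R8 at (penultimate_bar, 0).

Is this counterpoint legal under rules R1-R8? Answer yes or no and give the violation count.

bar 0: v0=A3 v1=A4 (P8)
bar 1: v0=F3 v1=A3 (M3)
bar 2: v0=G3 v1=E4 (M6)
bar 3: v0=A3 v1=F4 (m6)
bar 4: v0=B3 v1=D4 (m3)
bar 5: v0=C4 v1=G4 (P5)
bar 6: v0=D4 v1=A4 (P5)
bar 7: v0=E4 v1=G4 (m3)
bar 8: v0=E4 v1=G4 (m3)
bar 9: v0=B3 v1=G4 (m6)
bar 10: v0=A3 v1=A4 (P8)
  R2 @ bar6.0: C4/E4 M3 -> D4/A4 P5 similar
  R4 @ bar6.2: D4/E4 M2 untreated

No (2 violations)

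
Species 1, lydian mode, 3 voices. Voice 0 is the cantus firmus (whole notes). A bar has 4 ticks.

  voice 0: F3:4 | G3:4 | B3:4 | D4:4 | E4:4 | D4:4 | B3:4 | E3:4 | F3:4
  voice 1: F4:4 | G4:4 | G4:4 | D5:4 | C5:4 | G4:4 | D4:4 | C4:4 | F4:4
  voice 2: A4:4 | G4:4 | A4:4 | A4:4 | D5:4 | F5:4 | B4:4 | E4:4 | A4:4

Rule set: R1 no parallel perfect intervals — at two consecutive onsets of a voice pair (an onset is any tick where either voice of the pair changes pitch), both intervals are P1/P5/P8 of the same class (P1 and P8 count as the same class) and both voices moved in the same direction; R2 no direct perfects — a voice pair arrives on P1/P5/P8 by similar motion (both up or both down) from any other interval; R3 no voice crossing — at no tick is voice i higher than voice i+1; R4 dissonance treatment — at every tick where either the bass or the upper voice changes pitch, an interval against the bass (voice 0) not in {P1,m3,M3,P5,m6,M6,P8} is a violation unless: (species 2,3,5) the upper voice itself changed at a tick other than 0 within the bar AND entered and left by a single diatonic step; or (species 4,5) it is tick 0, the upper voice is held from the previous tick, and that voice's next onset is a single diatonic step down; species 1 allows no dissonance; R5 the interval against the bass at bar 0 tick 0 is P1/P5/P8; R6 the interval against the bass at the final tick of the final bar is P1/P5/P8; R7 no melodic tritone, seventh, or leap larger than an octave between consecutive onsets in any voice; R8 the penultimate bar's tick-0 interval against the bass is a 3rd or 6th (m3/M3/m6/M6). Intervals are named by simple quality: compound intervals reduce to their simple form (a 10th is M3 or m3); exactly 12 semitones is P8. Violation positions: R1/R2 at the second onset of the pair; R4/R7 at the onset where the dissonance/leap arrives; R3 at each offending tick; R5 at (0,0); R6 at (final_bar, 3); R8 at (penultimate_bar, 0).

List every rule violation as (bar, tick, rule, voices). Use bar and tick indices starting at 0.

bar 0: v0=F3 v1=F4 v2=A4 downbeat M3
bar 1: v0=G3 v1=G4 v2=G4 downbeat P8
bar 2: v0=B3 v1=G4 v2=A4 downbeat m7
bar 3: v0=D4 v1=D5 v2=A4 downbeat P5
bar 4: v0=E4 v1=C5 v2=D5 downbeat m7
bar 5: v0=D4 v1=G4 v2=F5 downbeat m3
bar 6: v0=B3 v1=D4 v2=B4 downbeat P8
bar 7: v0=E3 v1=C4 v2=E4 downbeat P8
bar 8: v0=F3 v1=F4 v2=A4 downbeat M3
  -> R5 @ bar 0 tick 0 v(0, 2): opens on M3
  -> R1 @ bar 1 tick 0 v(0, 1): F3/F4 P8 -> G3/G4 P8 similar
  -> R4 @ bar 2 tick 0 v(0, 2): B3/A4 m7 untreated
  -> R2 @ bar 3 tick 0 v(0, 1): B3/G4 m6 -> D4/D5 P8 similar
  -> R3 @ bar 3 tick 0 v(1, 2): D5 above A4
  -> R3 @ bar 3 tick 1 v(1, 2): D5 above A4
  -> R3 @ bar 3 tick 2 v(1, 2): D5 above A4
  -> R3 @ bar 3 tick 3 v(1, 2): D5 above A4
  -> R4 @ bar 4 tick 0 v(0, 2): E4/D5 m7 untreated
  -> R4 @ bar 5 tick 0 v(0, 1): D4/G4 P4 untreated
  -> R2 @ bar 6 tick 0 v(0, 2): D4/F5 m3 -> B3/B4 P8 similar
  -> R7 @ bar 6 tick 0 v(2,): F5->B4 leap 6st
  -> R1 @ bar 7 tick 0 v(0, 2): B3/B4 P8 -> E3/E4 P8 similar
  -> R8 @ bar 7 tick 0 v(0, 2): penult P8 not 3rd/6th
  -> R2 @ bar 8 tick 0 v(0, 1): E3/C4 m6 -> F3/F4 P8 similar
  -> R6 @ bar 8 tick 3 v(0, 2): closes on M3

(0, 0, R5, (0, 2))
(1, 0, R1, (0, 1))
(2, 0, R4, (0, 2))
(3, 0, R2, (0, 1))
(3, 0, R3, (1, 2))
(3, 1, R3, (1, 2))
(3, 2, R3, (1, 2))
(3, 3, R3, (1, 2))
(4, 0, R4, (0, 2))
(5, 0, R4, (0, 1))
(6, 0, R2, (0, 2))
(6, 0, R7, (2,))
(7, 0, R1, (0, 2))
(7, 0, R8, (0, 2))
(8, 0, R2, (0, 1))
(8, 3, R6, (0, 2))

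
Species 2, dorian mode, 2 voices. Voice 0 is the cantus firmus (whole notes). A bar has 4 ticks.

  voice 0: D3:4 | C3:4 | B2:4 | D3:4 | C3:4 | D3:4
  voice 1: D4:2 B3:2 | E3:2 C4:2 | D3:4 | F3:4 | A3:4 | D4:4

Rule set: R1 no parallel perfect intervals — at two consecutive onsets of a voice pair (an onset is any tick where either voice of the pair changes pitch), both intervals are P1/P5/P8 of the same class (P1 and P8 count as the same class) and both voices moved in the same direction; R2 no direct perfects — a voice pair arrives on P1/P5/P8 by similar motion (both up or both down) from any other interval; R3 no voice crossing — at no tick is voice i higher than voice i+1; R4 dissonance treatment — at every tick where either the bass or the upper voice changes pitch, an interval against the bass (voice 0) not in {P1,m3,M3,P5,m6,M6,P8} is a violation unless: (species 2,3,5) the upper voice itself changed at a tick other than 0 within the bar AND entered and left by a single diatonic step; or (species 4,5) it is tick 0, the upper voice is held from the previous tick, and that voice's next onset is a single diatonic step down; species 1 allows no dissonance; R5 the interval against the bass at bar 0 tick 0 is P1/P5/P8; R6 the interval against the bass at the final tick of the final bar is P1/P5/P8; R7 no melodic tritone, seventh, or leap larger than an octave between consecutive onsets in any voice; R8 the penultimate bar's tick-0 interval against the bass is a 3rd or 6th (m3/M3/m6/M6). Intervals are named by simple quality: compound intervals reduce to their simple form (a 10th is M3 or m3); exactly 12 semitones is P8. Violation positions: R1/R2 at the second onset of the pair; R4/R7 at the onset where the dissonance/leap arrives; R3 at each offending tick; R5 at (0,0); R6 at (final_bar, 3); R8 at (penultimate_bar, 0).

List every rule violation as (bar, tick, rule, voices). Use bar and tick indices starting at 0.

(2, 0, R7, (1,))
(5, 0, R2, (0, 1))

bar 0: v0=D3 v1=D4 downbeat P8
bar 1: v0=C3 v1=E3 downbeat M3
bar 2: v0=B2 v1=D3 downbeat m3
bar 3: v0=D3 v1=F3 downbeat m3
bar 4: v0=C3 v1=A3 downbeat M6
bar 5: v0=D3 v1=D4 downbeat P8
  -> R7 @ bar 2 tick 0 v(1,): C4->D3 leap 10st
  -> R2 @ bar 5 tick 0 v(0, 1): C3/A3 M6 -> D3/D4 P8 similar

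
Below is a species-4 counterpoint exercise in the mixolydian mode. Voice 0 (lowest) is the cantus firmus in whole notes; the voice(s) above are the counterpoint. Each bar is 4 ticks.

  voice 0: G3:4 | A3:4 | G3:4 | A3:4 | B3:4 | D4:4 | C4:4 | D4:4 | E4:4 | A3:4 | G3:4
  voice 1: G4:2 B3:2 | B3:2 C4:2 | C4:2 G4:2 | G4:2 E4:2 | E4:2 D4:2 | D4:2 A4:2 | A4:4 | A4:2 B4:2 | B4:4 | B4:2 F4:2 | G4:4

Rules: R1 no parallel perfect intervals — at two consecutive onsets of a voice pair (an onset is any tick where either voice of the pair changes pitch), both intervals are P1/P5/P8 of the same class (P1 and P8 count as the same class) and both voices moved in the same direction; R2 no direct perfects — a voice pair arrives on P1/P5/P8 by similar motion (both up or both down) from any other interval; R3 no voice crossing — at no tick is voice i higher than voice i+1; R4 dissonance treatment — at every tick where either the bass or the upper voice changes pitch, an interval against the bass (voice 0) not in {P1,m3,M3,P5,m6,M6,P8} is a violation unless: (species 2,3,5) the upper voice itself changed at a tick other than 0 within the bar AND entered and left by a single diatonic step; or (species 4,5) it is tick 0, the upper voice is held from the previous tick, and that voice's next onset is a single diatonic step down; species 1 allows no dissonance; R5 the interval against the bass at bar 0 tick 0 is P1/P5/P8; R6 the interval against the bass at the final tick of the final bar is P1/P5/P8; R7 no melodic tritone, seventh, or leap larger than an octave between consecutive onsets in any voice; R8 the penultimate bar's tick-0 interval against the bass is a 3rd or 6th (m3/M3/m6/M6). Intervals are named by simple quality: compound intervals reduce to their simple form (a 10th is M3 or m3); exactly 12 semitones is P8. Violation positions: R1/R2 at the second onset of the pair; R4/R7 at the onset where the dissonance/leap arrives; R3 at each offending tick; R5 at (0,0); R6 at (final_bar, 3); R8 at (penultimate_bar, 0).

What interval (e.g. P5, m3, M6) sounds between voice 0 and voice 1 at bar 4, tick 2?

voice 0=B3 voice 1=D4 -> m3

m3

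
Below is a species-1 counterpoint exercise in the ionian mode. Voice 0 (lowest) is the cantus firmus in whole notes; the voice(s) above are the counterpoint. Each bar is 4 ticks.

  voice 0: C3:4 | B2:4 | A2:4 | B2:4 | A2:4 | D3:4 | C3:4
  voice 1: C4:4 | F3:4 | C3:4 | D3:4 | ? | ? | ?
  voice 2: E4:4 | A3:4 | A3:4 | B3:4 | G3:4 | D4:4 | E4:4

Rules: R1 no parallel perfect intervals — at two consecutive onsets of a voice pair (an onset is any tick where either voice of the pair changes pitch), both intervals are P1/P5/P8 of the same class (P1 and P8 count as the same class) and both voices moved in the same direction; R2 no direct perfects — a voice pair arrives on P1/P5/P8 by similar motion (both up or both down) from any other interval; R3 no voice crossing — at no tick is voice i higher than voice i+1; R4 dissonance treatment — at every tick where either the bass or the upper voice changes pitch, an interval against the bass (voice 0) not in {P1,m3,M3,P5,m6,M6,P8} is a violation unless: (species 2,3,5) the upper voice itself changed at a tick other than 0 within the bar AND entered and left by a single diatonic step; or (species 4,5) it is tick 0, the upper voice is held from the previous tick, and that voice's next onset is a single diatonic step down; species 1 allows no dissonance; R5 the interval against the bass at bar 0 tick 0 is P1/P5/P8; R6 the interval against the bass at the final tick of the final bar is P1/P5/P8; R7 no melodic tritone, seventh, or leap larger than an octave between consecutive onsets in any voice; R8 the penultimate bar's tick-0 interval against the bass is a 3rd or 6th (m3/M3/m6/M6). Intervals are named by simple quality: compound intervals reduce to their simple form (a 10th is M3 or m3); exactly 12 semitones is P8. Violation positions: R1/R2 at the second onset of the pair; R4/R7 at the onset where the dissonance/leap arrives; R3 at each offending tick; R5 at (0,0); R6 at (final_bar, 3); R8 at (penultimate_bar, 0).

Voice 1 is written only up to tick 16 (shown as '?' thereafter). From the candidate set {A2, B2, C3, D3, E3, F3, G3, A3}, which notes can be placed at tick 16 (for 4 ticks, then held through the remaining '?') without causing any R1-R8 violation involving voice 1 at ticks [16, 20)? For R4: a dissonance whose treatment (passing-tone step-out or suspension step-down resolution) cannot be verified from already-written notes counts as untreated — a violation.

A2: violates R2
B2: violates R4
C3: violates R2
D3: violates R4
E3: legal
F3: legal
G3: violates R4
A3: violates R3

{E3, F3}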